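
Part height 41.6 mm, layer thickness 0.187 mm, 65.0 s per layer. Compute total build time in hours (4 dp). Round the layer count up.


Layers = ceil(41.6/0.187) = 223
t = 223 * 65.0 / 3600 = 4.0264 hrs


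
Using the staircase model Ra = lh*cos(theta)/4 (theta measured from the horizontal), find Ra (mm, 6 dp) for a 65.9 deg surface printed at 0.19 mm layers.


Ra = 0.19 * cos(65.9) / 4 = 0.019396 mm


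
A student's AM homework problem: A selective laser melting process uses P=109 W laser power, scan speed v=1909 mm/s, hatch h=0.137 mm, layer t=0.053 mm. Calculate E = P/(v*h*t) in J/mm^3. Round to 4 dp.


E = 109 / (1909*0.137*0.053) = 7.8636 J/mm^3


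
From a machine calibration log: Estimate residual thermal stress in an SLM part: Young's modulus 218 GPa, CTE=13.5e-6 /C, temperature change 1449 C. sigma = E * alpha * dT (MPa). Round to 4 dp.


sigma = 218*1000 * 13.5e-6 * 1449 = 4264.407 MPa


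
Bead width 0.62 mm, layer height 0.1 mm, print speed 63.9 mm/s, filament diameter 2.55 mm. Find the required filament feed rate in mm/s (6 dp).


Q = 0.62 * 0.1 * 63.9 = 3.9618 mm^3/s
A_fil = pi*(2.55/2)^2 = 5.10705156 mm^2
v_feed = 3.9618 / 5.10705156 = 0.775751 mm/s


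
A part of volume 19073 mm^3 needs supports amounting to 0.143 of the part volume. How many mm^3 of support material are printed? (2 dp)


V_support = 19073 * 0.143 = 2727.44 mm^3


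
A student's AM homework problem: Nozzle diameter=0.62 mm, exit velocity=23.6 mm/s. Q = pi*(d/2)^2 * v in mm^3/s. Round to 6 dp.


A = pi*(0.62/2)^2 = 0.30190705 mm^2
Q = 0.30190705 * 23.6 = 7.125006 mm^3/s


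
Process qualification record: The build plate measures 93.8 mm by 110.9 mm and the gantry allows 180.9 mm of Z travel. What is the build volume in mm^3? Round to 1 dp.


V = 93.8 * 110.9 * 180.9 = 1881797.8 mm^3


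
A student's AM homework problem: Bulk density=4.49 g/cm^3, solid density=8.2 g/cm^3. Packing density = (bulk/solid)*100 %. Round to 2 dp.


Packing = (4.49/8.2)*100 = 54.76 %


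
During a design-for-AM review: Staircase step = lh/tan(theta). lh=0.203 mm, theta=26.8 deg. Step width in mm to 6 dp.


step = 0.203 / tan(26.8) = 0.401872 mm


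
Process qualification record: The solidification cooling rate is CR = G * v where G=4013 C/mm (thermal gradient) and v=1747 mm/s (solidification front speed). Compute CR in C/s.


CR = 4013 * 1747 = 7010711 C/s


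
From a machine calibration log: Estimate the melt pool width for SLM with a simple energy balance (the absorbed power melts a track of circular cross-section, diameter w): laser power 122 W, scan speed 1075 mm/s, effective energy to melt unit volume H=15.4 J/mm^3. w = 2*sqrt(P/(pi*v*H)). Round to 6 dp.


w = 2*sqrt(122/(pi*1075*15.4)) = 0.096866 mm


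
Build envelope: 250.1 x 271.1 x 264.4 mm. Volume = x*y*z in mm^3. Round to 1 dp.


V = 250.1 * 271.1 * 264.4 = 17926877.9 mm^3


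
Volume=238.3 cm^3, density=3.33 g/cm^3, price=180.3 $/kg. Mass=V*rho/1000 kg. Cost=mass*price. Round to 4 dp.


Mass = 238.3*3.33/1000 = 0.793539 kg
Cost = 0.793539 * 180.3 = 143.0751 $


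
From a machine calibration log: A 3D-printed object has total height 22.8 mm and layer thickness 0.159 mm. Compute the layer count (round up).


Layers = ceil(22.8/0.159) = 144


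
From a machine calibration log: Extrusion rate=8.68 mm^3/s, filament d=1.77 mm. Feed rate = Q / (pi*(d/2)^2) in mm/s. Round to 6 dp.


A = pi*(1.77/2)^2 = 2.460574
v = 8.68 / 2.460574 = 3.527632 mm/s


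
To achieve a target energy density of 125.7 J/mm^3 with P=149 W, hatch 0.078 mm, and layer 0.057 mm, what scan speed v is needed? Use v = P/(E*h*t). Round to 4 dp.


v = 149 / (125.7*0.078*0.057) = 266.6131 mm/s


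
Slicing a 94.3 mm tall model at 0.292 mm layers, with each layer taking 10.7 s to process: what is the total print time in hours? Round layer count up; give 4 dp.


Layers = ceil(94.3/0.292) = 323
t = 323 * 10.7 / 3600 = 0.96 hrs


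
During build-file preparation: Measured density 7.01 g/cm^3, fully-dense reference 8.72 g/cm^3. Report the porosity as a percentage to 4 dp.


Porosity = (1-7.01/8.72)*100 = 19.6101 %


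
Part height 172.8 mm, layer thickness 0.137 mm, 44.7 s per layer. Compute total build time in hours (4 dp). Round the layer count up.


Layers = ceil(172.8/0.137) = 1262
t = 1262 * 44.7 / 3600 = 15.6698 hrs


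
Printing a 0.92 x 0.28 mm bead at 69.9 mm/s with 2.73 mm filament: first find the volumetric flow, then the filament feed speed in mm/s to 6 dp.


Q = 0.92 * 0.28 * 69.9 = 18.00624 mm^3/s
A_fil = pi*(2.73/2)^2 = 5.85349397 mm^2
v_feed = 18.00624 / 5.85349397 = 3.076152 mm/s


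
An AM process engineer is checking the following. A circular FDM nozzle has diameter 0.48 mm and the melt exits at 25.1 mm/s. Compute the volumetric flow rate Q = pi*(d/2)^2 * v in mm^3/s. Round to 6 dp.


A = pi*(0.48/2)^2 = 0.18095574 mm^2
Q = 0.18095574 * 25.1 = 4.541989 mm^3/s


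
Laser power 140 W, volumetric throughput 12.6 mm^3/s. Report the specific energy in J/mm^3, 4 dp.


SE = 140 / 12.6 = 11.1111 J/mm^3


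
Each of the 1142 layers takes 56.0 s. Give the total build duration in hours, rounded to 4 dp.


t = 1142 * 56.0 / 3600 = 17.7644 hrs


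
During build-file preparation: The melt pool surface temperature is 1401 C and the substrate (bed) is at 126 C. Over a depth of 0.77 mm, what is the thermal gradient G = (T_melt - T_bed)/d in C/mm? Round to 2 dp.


G = (1401-126)/0.77 = 1655.84 C/mm


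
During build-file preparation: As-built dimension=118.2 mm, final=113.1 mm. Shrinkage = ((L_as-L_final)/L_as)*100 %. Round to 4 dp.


Shrinkage = ((118.2-113.1)/118.2)*100 = 4.3147 %


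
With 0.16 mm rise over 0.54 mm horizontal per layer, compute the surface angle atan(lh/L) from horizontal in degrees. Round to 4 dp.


angle = atan(0.16/0.54) = 16.5044 degrees


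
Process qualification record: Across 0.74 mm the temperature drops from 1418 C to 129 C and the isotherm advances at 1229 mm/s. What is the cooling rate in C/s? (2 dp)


G = (1418-129)/0.74 = 1741.89189189 C/mm
CR = 1741.89189189 * 1229 = 2140785.14 C/s


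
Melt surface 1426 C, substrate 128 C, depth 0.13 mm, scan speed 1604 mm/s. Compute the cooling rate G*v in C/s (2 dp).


G = (1426-128)/0.13 = 9984.61538462 C/mm
CR = 9984.61538462 * 1604 = 16015323.08 C/s


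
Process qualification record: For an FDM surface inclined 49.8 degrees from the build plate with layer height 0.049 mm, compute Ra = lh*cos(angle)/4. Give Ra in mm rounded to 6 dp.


Ra = 0.049 * cos(49.8) / 4 = 0.007907 mm


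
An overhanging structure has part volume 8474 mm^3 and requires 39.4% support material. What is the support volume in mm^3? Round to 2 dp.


V_support = 8474 * 0.394 = 3338.76 mm^3


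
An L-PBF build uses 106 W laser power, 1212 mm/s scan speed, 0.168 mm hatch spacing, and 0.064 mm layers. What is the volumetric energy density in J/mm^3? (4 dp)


E = 106 / (1212*0.168*0.064) = 8.1342 J/mm^3


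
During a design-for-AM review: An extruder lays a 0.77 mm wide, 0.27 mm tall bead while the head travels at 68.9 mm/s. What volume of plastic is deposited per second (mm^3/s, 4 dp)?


Rate = 0.77 * 0.27 * 68.9 = 14.3243 mm^3/s


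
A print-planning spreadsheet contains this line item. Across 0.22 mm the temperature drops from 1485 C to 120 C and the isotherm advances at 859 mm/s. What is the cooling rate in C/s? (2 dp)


G = (1485-120)/0.22 = 6204.54545455 C/mm
CR = 6204.54545455 * 859 = 5329704.55 C/s


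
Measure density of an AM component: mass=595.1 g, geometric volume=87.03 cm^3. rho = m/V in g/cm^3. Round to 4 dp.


rho = 595.1 / 87.03 = 6.8379 g/cm^3


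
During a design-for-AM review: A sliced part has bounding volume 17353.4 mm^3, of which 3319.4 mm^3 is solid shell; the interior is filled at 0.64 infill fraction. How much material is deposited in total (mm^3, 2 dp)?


V_infill = (17353.4 - 3319.4) * 0.64 = 8981.76
V_total = 3319.4 + 8981.76 = 12301.16 mm^3


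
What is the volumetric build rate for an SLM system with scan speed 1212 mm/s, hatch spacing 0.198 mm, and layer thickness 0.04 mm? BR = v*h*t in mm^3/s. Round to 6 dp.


Rate = 1212 * 0.198 * 0.04 = 9.59904 mm^3/s


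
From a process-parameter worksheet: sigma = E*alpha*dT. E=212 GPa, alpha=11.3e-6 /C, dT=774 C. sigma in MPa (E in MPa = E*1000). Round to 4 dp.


sigma = 212*1000 * 11.3e-6 * 774 = 1854.1944 MPa


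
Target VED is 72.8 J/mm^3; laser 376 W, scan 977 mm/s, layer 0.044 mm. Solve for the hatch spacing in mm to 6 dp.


h = 376 / (72.8*977*0.044) = 0.120146 mm


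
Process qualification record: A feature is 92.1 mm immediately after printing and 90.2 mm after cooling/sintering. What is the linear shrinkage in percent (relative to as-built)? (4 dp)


Shrinkage = ((92.1-90.2)/92.1)*100 = 2.063 %


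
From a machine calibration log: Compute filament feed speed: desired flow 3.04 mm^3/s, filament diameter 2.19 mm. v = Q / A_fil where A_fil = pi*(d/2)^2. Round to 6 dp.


A = pi*(2.19/2)^2 = 3.766848
v = 3.04 / 3.766848 = 0.807041 mm/s


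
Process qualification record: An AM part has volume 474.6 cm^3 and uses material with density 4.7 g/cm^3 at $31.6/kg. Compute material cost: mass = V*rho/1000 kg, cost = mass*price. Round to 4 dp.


Mass = 474.6*4.7/1000 = 2.23062 kg
Cost = 2.23062 * 31.6 = 70.4876 $


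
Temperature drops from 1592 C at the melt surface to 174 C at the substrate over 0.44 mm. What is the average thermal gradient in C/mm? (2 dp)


G = (1592-174)/0.44 = 3222.73 C/mm


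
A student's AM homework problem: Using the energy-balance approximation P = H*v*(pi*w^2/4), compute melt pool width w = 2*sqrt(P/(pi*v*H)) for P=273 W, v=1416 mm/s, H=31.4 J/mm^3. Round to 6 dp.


w = 2*sqrt(273/(pi*1416*31.4)) = 0.088418 mm


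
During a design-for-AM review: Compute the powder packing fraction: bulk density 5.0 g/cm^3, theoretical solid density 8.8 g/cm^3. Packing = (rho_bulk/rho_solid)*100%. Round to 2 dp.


Packing = (5.0/8.8)*100 = 56.82 %


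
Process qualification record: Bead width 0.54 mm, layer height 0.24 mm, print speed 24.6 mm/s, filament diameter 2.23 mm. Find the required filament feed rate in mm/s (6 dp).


Q = 0.54 * 0.24 * 24.6 = 3.18816 mm^3/s
A_fil = pi*(2.23/2)^2 = 3.90570653 mm^2
v_feed = 3.18816 / 3.90570653 = 0.816283 mm/s


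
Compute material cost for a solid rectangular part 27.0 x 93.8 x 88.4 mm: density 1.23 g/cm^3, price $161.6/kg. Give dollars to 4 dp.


V = 27.0 * 93.8 * 88.4 = 223881.84 mm^3 = 223.88184 cm^3
Mass = 223.88184 * 1.23 / 1000 = 0.27537466 kg
Cost = 0.27537466 * 161.6 = 44.5005 $


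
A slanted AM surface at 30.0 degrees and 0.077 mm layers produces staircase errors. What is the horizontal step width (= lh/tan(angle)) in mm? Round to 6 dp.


step = 0.077 / tan(30.0) = 0.133368 mm


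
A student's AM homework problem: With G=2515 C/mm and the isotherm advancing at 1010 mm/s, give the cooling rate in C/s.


CR = 2515 * 1010 = 2540150 C/s


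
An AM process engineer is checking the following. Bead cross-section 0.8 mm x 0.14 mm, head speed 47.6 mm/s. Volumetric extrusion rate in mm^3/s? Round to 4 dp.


Rate = 0.8 * 0.14 * 47.6 = 5.3312 mm^3/s


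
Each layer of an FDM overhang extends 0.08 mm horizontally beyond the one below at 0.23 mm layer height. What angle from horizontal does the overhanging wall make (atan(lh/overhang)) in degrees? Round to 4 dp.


angle = atan(0.23/0.08) = 70.821 degrees


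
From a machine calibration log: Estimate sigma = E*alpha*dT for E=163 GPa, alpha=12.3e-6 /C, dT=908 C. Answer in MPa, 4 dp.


sigma = 163*1000 * 12.3e-6 * 908 = 1820.4492 MPa


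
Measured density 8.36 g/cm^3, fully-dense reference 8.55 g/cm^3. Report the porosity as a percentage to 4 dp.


Porosity = (1-8.36/8.55)*100 = 2.2222 %


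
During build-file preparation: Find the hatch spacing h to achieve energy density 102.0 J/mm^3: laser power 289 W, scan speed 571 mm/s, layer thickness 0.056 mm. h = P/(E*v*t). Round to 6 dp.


h = 289 / (102.0*571*0.056) = 0.088608 mm


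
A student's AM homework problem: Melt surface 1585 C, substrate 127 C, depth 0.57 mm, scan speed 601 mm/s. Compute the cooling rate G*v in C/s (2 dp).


G = (1585-127)/0.57 = 2557.89473684 C/mm
CR = 2557.89473684 * 601 = 1537294.74 C/s


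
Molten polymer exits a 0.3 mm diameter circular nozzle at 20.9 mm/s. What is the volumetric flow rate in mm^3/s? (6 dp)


A = pi*(0.3/2)^2 = 0.07068583 mm^2
Q = 0.07068583 * 20.9 = 1.477334 mm^3/s


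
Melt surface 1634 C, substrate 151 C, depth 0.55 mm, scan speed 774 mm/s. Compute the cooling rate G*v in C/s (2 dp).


G = (1634-151)/0.55 = 2696.36363636 C/mm
CR = 2696.36363636 * 774 = 2086985.45 C/s


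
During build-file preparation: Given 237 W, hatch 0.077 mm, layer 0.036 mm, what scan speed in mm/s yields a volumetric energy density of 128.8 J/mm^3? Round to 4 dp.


v = 237 / (128.8*0.077*0.036) = 663.8031 mm/s


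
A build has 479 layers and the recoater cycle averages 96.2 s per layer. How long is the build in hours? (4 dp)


t = 479 * 96.2 / 3600 = 12.7999 hrs


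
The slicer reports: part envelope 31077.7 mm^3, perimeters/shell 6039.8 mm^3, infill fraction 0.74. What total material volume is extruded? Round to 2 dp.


V_infill = (31077.7 - 6039.8) * 0.74 = 18528.05
V_total = 6039.8 + 18528.05 = 24567.85 mm^3


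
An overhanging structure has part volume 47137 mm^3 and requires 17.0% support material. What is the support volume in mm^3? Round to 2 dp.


V_support = 47137 * 0.17 = 8013.29 mm^3


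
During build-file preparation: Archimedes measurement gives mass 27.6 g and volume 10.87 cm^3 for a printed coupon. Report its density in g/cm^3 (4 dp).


rho = 27.6 / 10.87 = 2.5391 g/cm^3


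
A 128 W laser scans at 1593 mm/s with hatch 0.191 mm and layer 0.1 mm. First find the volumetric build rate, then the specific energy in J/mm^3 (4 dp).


Build rate = 1593 * 0.191 * 0.1 = 30.4263 mm^3/s
SE = 128 / 30.4263 = 4.2069 J/mm^3


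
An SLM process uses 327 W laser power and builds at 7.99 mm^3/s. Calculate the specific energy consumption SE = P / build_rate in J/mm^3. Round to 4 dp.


SE = 327 / 7.99 = 40.9262 J/mm^3


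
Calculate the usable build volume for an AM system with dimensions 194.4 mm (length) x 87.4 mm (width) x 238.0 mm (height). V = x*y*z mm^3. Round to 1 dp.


V = 194.4 * 87.4 * 238.0 = 4043753.3 mm^3


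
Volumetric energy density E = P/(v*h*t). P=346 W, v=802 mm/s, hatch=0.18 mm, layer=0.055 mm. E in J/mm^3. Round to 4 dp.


E = 346 / (802*0.18*0.055) = 43.5779 J/mm^3


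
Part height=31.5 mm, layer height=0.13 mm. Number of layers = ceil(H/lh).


Layers = ceil(31.5/0.13) = 243


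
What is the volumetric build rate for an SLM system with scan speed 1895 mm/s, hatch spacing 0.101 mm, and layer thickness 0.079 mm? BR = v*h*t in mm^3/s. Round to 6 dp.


Rate = 1895 * 0.101 * 0.079 = 15.120205 mm^3/s


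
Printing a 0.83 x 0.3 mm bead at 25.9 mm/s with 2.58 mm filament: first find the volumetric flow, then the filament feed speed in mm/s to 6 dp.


Q = 0.83 * 0.3 * 25.9 = 6.4491 mm^3/s
A_fil = pi*(2.58/2)^2 = 5.22792433 mm^2
v_feed = 6.4491 / 5.22792433 = 1.233587 mm/s


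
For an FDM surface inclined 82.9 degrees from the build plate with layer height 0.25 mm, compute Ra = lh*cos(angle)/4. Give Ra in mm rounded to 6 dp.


Ra = 0.25 * cos(82.9) / 4 = 0.007725 mm


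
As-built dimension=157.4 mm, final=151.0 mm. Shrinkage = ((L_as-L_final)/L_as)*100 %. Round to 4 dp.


Shrinkage = ((157.4-151.0)/157.4)*100 = 4.0661 %


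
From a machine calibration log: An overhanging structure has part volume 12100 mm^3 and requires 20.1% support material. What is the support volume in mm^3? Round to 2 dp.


V_support = 12100 * 0.201 = 2432.1 mm^3


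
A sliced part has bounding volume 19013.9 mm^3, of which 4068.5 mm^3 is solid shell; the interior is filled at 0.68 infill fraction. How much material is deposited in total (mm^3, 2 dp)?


V_infill = (19013.9 - 4068.5) * 0.68 = 10162.87
V_total = 4068.5 + 10162.87 = 14231.37 mm^3


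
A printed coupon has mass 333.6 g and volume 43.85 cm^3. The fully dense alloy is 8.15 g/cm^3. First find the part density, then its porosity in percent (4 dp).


rho_part = 333.6 / 43.85 = 7.60775371 g/cm^3
Porosity = (1 - 7.60775371/8.15)*100 = 6.6533 %


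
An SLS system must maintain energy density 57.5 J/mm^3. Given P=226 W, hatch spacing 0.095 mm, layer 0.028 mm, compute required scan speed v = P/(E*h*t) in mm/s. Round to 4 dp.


v = 226 / (57.5*0.095*0.028) = 1477.6071 mm/s


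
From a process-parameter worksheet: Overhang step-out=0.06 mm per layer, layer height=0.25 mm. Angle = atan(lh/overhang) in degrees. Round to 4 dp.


angle = atan(0.25/0.06) = 76.5043 degrees


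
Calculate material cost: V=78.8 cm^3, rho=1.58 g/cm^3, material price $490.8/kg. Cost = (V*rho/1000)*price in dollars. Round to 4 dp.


Mass = 78.8*1.58/1000 = 0.124504 kg
Cost = 0.124504 * 490.8 = 61.1066 $


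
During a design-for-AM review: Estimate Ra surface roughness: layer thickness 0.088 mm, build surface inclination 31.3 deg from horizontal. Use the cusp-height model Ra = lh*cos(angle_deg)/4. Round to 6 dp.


Ra = 0.088 * cos(31.3) / 4 = 0.018798 mm


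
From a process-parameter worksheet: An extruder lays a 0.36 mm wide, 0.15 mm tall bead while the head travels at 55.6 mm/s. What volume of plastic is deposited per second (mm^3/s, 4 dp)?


Rate = 0.36 * 0.15 * 55.6 = 3.0024 mm^3/s


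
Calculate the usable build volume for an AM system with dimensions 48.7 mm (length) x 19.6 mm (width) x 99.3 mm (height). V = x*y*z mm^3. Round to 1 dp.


V = 48.7 * 19.6 * 99.3 = 94783.8 mm^3


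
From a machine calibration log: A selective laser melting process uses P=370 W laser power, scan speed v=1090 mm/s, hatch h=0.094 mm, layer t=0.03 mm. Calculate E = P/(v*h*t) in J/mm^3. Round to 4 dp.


E = 370 / (1090*0.094*0.03) = 120.3722 J/mm^3


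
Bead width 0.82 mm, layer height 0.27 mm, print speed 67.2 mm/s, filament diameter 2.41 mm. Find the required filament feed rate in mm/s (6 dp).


Q = 0.82 * 0.27 * 67.2 = 14.87808 mm^3/s
A_fil = pi*(2.41/2)^2 = 4.56167107 mm^2
v_feed = 14.87808 / 4.56167107 = 3.261542 mm/s


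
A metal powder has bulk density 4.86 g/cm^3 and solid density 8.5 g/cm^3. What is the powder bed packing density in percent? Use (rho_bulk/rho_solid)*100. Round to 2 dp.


Packing = (4.86/8.5)*100 = 57.18 %


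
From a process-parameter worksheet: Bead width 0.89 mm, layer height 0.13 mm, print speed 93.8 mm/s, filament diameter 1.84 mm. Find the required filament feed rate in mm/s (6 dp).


Q = 0.89 * 0.13 * 93.8 = 10.85266 mm^3/s
A_fil = pi*(1.84/2)^2 = 2.65904402 mm^2
v_feed = 10.85266 / 2.65904402 = 4.081414 mm/s


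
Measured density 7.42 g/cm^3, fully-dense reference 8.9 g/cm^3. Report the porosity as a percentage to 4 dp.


Porosity = (1-7.42/8.9)*100 = 16.6292 %


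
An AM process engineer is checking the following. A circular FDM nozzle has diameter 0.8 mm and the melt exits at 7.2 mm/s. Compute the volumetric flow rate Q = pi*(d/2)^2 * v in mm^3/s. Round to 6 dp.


A = pi*(0.8/2)^2 = 0.50265482 mm^2
Q = 0.50265482 * 7.2 = 3.619115 mm^3/s


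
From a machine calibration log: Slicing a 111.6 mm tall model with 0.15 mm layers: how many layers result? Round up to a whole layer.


Layers = ceil(111.6/0.15) = 744


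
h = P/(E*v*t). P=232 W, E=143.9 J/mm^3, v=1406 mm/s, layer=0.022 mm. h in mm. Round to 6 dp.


h = 232 / (143.9*1406*0.022) = 0.052122 mm


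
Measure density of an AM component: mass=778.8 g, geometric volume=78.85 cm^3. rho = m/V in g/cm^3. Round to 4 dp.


rho = 778.8 / 78.85 = 9.877 g/cm^3


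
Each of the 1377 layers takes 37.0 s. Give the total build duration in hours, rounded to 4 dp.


t = 1377 * 37.0 / 3600 = 14.1525 hrs


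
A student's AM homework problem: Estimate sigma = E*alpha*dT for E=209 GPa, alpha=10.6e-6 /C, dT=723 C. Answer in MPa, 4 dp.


sigma = 209*1000 * 10.6e-6 * 723 = 1601.7342 MPa


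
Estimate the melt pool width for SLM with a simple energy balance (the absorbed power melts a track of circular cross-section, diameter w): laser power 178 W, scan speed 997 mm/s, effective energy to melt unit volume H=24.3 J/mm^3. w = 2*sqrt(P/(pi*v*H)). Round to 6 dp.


w = 2*sqrt(178/(pi*997*24.3)) = 0.09672 mm


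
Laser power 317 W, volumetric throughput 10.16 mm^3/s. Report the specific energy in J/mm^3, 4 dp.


SE = 317 / 10.16 = 31.2008 J/mm^3


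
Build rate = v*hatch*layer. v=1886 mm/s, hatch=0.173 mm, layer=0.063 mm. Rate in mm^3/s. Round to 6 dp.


Rate = 1886 * 0.173 * 0.063 = 20.555514 mm^3/s


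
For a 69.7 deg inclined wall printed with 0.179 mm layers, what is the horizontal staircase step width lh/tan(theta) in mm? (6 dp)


step = 0.179 / tan(69.7) = 0.066214 mm


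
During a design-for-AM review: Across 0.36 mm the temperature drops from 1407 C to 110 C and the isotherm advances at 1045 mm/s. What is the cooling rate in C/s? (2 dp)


G = (1407-110)/0.36 = 3602.77777778 C/mm
CR = 3602.77777778 * 1045 = 3764902.78 C/s


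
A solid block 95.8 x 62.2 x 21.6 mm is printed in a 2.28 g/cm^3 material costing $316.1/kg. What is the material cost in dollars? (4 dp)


V = 95.8 * 62.2 * 21.6 = 128709.216 mm^3 = 128.709216 cm^3
Mass = 128.709216 * 2.28 / 1000 = 0.29345701 kg
Cost = 0.29345701 * 316.1 = 92.7618 $


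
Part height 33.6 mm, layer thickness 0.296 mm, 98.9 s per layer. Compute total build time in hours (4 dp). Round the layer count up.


Layers = ceil(33.6/0.296) = 114
t = 114 * 98.9 / 3600 = 3.1318 hrs


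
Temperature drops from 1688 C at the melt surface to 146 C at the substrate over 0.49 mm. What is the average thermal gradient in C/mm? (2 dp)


G = (1688-146)/0.49 = 3146.94 C/mm


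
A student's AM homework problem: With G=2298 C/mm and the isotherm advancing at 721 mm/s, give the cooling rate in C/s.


CR = 2298 * 721 = 1656858 C/s


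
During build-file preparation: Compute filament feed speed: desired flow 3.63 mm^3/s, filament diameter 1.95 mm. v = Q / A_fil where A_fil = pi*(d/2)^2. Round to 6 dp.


A = pi*(1.95/2)^2 = 2.986477
v = 3.63 / 2.986477 = 1.215479 mm/s


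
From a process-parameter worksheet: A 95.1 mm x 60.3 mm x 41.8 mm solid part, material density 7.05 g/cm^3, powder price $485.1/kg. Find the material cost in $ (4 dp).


V = 95.1 * 60.3 * 41.8 = 239703.354 mm^3 = 239.703354 cm^3
Mass = 239.703354 * 7.05 / 1000 = 1.68990865 kg
Cost = 1.68990865 * 485.1 = 819.7747 $


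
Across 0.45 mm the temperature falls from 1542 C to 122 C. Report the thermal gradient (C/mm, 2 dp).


G = (1542-122)/0.45 = 3155.56 C/mm


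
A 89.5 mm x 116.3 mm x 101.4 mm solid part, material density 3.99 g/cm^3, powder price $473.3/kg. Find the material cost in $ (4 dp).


V = 89.5 * 116.3 * 101.4 = 1055457.39 mm^3 = 1055.45739 cm^3
Mass = 1055.45739 * 3.99 / 1000 = 4.21127499 kg
Cost = 4.21127499 * 473.3 = 1993.1965 $


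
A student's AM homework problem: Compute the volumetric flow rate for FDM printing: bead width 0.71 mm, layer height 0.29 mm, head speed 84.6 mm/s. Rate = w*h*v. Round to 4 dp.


Rate = 0.71 * 0.29 * 84.6 = 17.4191 mm^3/s


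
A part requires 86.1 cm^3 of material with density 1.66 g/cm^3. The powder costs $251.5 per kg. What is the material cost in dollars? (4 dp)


Mass = 86.1*1.66/1000 = 0.142926 kg
Cost = 0.142926 * 251.5 = 35.9459 $


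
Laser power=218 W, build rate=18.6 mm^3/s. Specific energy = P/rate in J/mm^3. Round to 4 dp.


SE = 218 / 18.6 = 11.7204 J/mm^3


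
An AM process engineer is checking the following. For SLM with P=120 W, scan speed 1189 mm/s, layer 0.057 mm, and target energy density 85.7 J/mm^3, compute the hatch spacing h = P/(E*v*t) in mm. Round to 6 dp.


h = 120 / (85.7*1189*0.057) = 0.020661 mm


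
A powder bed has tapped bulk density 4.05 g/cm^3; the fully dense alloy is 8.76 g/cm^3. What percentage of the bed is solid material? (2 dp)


Packing = (4.05/8.76)*100 = 46.23 %


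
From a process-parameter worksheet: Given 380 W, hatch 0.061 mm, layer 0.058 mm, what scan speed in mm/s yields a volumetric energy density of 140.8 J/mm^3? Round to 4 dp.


v = 380 / (140.8*0.061*0.058) = 762.8218 mm/s


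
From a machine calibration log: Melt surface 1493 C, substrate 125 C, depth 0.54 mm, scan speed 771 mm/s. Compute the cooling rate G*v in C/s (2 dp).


G = (1493-125)/0.54 = 2533.33333333 C/mm
CR = 2533.33333333 * 771 = 1953200.0 C/s


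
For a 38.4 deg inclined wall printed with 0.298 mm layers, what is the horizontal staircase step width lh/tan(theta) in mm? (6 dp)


step = 0.298 / tan(38.4) = 0.375982 mm


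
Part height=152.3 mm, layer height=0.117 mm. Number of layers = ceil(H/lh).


Layers = ceil(152.3/0.117) = 1302


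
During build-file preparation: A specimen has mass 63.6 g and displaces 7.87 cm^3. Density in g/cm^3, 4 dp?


rho = 63.6 / 7.87 = 8.0813 g/cm^3


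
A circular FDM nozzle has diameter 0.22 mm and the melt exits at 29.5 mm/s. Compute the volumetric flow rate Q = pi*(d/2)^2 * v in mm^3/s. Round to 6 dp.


A = pi*(0.22/2)^2 = 0.03801327 mm^2
Q = 0.03801327 * 29.5 = 1.121391 mm^3/s


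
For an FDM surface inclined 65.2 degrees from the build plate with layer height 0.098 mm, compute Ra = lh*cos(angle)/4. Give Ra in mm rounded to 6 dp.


Ra = 0.098 * cos(65.2) / 4 = 0.010277 mm


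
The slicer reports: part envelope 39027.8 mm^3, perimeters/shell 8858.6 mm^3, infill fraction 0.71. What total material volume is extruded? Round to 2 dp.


V_infill = (39027.8 - 8858.6) * 0.71 = 21420.13
V_total = 8858.6 + 21420.13 = 30278.73 mm^3


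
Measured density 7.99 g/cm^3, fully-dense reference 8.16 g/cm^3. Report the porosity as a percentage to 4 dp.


Porosity = (1-7.99/8.16)*100 = 2.0833 %


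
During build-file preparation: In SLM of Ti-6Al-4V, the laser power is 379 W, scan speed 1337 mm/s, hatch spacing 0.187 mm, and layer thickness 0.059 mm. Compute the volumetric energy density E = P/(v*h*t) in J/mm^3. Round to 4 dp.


E = 379 / (1337*0.187*0.059) = 25.693 J/mm^3


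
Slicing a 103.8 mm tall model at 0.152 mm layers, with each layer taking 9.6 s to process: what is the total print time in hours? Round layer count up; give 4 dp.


Layers = ceil(103.8/0.152) = 683
t = 683 * 9.6 / 3600 = 1.8213 hrs


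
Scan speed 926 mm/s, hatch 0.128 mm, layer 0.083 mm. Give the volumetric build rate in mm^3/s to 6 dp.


Rate = 926 * 0.128 * 0.083 = 9.837824 mm^3/s


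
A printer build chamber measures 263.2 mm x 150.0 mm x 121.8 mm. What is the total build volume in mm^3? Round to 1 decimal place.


V = 263.2 * 150.0 * 121.8 = 4808664.0 mm^3


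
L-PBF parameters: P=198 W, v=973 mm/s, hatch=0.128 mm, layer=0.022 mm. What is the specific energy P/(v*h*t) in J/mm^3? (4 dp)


Build rate = 973 * 0.128 * 0.022 = 2.739968 mm^3/s
SE = 198 / 2.739968 = 72.2636 J/mm^3


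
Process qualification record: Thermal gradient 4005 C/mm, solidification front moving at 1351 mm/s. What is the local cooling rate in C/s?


CR = 4005 * 1351 = 5410755 C/s


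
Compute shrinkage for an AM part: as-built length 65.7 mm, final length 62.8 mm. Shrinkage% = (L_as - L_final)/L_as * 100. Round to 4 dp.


Shrinkage = ((65.7-62.8)/65.7)*100 = 4.414 %


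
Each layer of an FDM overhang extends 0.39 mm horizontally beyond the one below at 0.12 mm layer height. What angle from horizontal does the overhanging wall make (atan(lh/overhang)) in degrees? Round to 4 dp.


angle = atan(0.12/0.39) = 17.1027 degrees


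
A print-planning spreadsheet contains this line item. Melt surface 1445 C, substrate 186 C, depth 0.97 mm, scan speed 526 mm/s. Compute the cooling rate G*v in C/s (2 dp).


G = (1445-186)/0.97 = 1297.93814433 C/mm
CR = 1297.93814433 * 526 = 682715.46 C/s


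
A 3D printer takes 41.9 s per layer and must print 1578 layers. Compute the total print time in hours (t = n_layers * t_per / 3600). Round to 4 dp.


t = 1578 * 41.9 / 3600 = 18.3662 hrs


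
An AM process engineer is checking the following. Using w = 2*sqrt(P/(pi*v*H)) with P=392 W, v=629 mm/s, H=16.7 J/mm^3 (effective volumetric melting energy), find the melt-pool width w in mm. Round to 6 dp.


w = 2*sqrt(392/(pi*629*16.7)) = 0.217979 mm


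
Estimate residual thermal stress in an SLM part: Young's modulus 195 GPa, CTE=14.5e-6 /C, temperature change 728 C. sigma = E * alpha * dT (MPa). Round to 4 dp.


sigma = 195*1000 * 14.5e-6 * 728 = 2058.42 MPa


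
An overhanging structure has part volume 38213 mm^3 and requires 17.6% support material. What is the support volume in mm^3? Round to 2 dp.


V_support = 38213 * 0.176 = 6725.49 mm^3


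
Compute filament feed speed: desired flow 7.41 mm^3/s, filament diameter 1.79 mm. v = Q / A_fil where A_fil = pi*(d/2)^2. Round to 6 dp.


A = pi*(1.79/2)^2 = 2.516494
v = 7.41 / 2.516494 = 2.944573 mm/s


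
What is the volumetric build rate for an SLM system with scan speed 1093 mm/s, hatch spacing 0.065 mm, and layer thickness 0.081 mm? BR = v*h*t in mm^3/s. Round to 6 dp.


Rate = 1093 * 0.065 * 0.081 = 5.754645 mm^3/s


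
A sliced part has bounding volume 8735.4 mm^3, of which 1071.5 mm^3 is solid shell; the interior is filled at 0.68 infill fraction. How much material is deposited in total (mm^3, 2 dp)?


V_infill = (8735.4 - 1071.5) * 0.68 = 5211.45
V_total = 1071.5 + 5211.45 = 6282.95 mm^3


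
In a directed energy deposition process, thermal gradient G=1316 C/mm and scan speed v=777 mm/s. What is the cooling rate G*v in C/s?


CR = 1316 * 777 = 1022532 C/s


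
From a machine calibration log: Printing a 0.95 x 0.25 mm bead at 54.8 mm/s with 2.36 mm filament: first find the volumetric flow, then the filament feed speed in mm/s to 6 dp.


Q = 0.95 * 0.25 * 54.8 = 13.015 mm^3/s
A_fil = pi*(2.36/2)^2 = 4.37435361 mm^2
v_feed = 13.015 / 4.37435361 = 2.975297 mm/s


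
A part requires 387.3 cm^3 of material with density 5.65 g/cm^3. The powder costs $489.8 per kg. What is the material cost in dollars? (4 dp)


Mass = 387.3*5.65/1000 = 2.188245 kg
Cost = 2.188245 * 489.8 = 1071.8024 $


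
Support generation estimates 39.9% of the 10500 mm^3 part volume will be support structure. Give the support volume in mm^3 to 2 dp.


V_support = 10500 * 0.399 = 4189.5 mm^3


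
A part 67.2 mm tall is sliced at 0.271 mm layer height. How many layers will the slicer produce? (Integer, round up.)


Layers = ceil(67.2/0.271) = 248


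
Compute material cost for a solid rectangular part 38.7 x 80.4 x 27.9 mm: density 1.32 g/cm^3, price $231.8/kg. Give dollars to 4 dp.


V = 38.7 * 80.4 * 27.9 = 86810.292 mm^3 = 86.810292 cm^3
Mass = 86.810292 * 1.32 / 1000 = 0.11458959 kg
Cost = 0.11458959 * 231.8 = 26.5619 $


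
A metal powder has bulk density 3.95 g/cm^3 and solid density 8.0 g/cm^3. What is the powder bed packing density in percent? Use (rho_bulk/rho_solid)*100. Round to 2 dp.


Packing = (3.95/8.0)*100 = 49.38 %


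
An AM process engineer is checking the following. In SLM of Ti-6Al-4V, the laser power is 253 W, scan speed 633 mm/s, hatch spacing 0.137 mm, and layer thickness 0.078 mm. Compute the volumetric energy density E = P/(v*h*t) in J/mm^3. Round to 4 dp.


E = 253 / (633*0.137*0.078) = 37.4026 J/mm^3


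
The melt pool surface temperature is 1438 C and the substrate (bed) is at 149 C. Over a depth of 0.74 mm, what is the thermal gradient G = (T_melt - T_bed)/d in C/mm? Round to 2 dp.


G = (1438-149)/0.74 = 1741.89 C/mm


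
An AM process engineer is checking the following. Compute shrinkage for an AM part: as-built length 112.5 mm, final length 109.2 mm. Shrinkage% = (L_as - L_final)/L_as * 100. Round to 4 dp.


Shrinkage = ((112.5-109.2)/112.5)*100 = 2.9333 %


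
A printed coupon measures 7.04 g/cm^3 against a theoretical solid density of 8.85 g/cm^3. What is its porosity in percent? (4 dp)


Porosity = (1-7.04/8.85)*100 = 20.452 %


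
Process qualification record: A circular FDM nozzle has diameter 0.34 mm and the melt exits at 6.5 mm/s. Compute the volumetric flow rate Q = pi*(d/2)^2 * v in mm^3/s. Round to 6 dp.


A = pi*(0.34/2)^2 = 0.09079203 mm^2
Q = 0.09079203 * 6.5 = 0.590148 mm^3/s


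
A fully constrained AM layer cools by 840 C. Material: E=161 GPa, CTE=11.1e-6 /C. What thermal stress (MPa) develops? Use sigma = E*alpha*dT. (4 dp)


sigma = 161*1000 * 11.1e-6 * 840 = 1501.164 MPa


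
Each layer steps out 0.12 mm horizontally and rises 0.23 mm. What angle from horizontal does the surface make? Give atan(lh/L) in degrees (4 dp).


angle = atan(0.23/0.12) = 62.4472 degrees


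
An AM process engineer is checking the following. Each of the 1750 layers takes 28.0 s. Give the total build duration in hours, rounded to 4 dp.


t = 1750 * 28.0 / 3600 = 13.6111 hrs


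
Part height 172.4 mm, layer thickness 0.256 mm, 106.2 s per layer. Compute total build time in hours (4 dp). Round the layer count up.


Layers = ceil(172.4/0.256) = 674
t = 674 * 106.2 / 3600 = 19.883 hrs


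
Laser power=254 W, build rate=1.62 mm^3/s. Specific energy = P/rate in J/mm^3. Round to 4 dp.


SE = 254 / 1.62 = 156.7901 J/mm^3


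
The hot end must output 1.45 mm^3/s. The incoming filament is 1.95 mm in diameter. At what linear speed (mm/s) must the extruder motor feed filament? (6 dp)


A = pi*(1.95/2)^2 = 2.986477
v = 1.45 / 2.986477 = 0.485522 mm/s


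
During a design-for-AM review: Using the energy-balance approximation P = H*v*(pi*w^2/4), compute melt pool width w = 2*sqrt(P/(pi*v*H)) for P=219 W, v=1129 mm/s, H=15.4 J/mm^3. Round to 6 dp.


w = 2*sqrt(219/(pi*1129*15.4)) = 0.12664 mm


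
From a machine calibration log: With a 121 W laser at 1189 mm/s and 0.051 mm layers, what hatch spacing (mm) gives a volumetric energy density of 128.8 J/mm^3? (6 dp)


h = 121 / (128.8*1189*0.051) = 0.015492 mm


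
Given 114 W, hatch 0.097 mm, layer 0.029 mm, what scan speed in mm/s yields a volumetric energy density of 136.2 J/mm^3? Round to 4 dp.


v = 114 / (136.2*0.097*0.029) = 297.5487 mm/s


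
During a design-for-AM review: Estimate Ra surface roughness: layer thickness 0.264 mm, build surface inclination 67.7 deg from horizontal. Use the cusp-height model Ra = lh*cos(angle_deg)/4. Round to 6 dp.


Ra = 0.264 * cos(67.7) / 4 = 0.025044 mm


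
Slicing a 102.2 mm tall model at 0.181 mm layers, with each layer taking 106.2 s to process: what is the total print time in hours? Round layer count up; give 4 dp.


Layers = ceil(102.2/0.181) = 565
t = 565 * 106.2 / 3600 = 16.6675 hrs


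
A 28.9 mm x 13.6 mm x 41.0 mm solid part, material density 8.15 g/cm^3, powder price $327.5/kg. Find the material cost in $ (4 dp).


V = 28.9 * 13.6 * 41.0 = 16114.64 mm^3 = 16.11464 cm^3
Mass = 16.11464 * 8.15 / 1000 = 0.13133432 kg
Cost = 0.13133432 * 327.5 = 43.012 $


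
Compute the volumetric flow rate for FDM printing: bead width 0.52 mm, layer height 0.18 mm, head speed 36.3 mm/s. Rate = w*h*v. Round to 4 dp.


Rate = 0.52 * 0.18 * 36.3 = 3.3977 mm^3/s


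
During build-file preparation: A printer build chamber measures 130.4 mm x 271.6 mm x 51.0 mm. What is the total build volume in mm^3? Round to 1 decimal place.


V = 130.4 * 271.6 * 51.0 = 1806248.6 mm^3


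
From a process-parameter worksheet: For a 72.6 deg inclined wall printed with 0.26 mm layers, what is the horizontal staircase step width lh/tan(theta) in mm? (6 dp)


step = 0.26 / tan(72.6) = 0.081479 mm


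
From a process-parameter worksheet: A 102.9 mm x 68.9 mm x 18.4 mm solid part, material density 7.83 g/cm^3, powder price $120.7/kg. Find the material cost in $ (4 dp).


V = 102.9 * 68.9 * 18.4 = 130452.504 mm^3 = 130.452504 cm^3
Mass = 130.452504 * 7.83 / 1000 = 1.02144311 kg
Cost = 1.02144311 * 120.7 = 123.2882 $


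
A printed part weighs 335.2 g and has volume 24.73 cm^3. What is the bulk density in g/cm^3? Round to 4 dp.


rho = 335.2 / 24.73 = 13.5544 g/cm^3


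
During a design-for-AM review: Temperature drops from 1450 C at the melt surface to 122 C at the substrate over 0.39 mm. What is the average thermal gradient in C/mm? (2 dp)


G = (1450-122)/0.39 = 3405.13 C/mm


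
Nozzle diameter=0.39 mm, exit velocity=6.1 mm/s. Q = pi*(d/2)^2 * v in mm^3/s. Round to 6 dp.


A = pi*(0.39/2)^2 = 0.11945906 mm^2
Q = 0.11945906 * 6.1 = 0.7287 mm^3/s


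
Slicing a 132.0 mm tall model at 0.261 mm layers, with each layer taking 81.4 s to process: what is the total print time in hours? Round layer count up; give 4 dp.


Layers = ceil(132.0/0.261) = 506
t = 506 * 81.4 / 3600 = 11.4412 hrs


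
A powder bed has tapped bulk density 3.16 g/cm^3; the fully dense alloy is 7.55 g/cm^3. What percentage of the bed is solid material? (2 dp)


Packing = (3.16/7.55)*100 = 41.85 %


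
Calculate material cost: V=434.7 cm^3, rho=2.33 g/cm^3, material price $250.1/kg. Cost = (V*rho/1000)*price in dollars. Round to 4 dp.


Mass = 434.7*2.33/1000 = 1.012851 kg
Cost = 1.012851 * 250.1 = 253.314 $


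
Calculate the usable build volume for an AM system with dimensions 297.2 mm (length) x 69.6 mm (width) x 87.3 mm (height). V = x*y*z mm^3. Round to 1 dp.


V = 297.2 * 69.6 * 87.3 = 1805811.0 mm^3


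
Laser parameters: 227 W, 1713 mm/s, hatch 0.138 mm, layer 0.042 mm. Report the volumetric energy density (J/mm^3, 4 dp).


E = 227 / (1713*0.138*0.042) = 22.8634 J/mm^3


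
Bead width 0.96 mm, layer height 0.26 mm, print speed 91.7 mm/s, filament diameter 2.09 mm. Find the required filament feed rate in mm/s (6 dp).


Q = 0.96 * 0.26 * 91.7 = 22.88832 mm^3/s
A_fil = pi*(2.09/2)^2 = 3.43069772 mm^2
v_feed = 22.88832 / 3.43069772 = 6.671622 mm/s


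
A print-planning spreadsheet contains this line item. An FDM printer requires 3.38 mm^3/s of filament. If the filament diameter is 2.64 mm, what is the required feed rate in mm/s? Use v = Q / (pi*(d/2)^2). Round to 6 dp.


A = pi*(2.64/2)^2 = 5.473911
v = 3.38 / 5.473911 = 0.617474 mm/s


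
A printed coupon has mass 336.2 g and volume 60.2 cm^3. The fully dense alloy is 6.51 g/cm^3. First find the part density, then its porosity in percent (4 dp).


rho_part = 336.2 / 60.2 = 5.58471761 g/cm^3
Porosity = (1 - 5.58471761/6.51)*100 = 14.2132 %


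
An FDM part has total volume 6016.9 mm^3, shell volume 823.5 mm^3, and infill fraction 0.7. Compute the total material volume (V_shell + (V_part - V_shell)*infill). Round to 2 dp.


V_infill = (6016.9 - 823.5) * 0.7 = 3635.38
V_total = 823.5 + 3635.38 = 4458.88 mm^3


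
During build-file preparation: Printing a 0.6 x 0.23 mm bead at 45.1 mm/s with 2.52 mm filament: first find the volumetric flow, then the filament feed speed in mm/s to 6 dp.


Q = 0.6 * 0.23 * 45.1 = 6.2238 mm^3/s
A_fil = pi*(2.52/2)^2 = 4.9875925 mm^2
v_feed = 6.2238 / 4.9875925 = 1.247857 mm/s


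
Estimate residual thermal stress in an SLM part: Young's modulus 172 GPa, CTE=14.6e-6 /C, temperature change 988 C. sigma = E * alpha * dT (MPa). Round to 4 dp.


sigma = 172*1000 * 14.6e-6 * 988 = 2481.0656 MPa


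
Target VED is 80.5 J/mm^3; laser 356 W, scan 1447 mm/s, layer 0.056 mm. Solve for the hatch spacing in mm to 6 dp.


h = 356 / (80.5*1447*0.056) = 0.054575 mm


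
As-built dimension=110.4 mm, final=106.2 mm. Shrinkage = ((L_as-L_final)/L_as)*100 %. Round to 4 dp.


Shrinkage = ((110.4-106.2)/110.4)*100 = 3.8043 %


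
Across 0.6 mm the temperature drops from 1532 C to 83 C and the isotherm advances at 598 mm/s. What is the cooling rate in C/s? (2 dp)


G = (1532-83)/0.6 = 2415.0 C/mm
CR = 2415.0 * 598 = 1444170.0 C/s
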